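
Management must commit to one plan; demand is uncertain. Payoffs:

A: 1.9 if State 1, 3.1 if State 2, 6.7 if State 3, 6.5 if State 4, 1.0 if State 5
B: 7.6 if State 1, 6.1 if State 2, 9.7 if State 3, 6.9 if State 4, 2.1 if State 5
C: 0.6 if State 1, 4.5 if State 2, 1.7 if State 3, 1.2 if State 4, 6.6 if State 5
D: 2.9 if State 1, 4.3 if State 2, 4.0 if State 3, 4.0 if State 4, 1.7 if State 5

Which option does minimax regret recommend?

Column bests: State 1=7.6, State 2=6.1, State 3=9.7, State 4=6.9, State 5=6.6.
A regrets: 5.7, 3.0, 3.0, 0.4, 5.6 → max 5.7
B regrets: 0.0, 0.0, 0.0, 0.0, 4.5 → max 4.5
C regrets: 7.0, 1.6, 8.0, 5.7, 0.0 → max 8.0
D regrets: 4.7, 1.8, 5.7, 2.9, 4.9 → max 5.7
Smallest max regret = 4.5 → B.

B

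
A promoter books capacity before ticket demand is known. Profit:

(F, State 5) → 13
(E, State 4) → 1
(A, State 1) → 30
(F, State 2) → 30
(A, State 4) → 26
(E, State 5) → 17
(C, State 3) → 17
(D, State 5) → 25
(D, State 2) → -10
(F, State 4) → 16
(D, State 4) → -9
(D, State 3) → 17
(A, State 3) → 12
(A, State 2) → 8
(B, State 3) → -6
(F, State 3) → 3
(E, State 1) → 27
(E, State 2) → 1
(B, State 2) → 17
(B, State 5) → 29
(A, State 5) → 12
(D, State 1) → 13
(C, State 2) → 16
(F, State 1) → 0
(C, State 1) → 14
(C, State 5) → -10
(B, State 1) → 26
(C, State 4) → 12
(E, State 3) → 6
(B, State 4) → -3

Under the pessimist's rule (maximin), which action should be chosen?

A

Row minima: A=8, B=-6, C=-10, D=-10, E=1, F=0
Best worst-case = 8 → A.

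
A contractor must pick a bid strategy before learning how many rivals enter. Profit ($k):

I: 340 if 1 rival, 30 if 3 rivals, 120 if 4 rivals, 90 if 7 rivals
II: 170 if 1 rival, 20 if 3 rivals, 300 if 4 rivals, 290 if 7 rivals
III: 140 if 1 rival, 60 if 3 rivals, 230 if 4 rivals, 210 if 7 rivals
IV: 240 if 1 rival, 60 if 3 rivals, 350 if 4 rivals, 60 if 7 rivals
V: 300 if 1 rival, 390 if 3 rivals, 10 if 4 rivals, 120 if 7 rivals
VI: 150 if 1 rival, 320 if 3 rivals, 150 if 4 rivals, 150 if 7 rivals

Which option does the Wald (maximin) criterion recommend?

Row minima: I=30, II=20, III=60, IV=60, V=10, VI=150
Best worst-case = 150 → VI.

VI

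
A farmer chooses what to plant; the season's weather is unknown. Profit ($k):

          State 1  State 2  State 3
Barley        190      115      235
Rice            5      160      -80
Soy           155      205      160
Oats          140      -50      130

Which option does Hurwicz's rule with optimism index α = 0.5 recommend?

Soy

Barley: 0.5·235 + 0.5·115 = 175
Rice: 0.5·160 + 0.5·(-80) = 40
Soy: 0.5·205 + 0.5·155 = 180
Oats: 0.5·140 + 0.5·(-50) = 45
Highest Hurwicz score = 180 → Soy.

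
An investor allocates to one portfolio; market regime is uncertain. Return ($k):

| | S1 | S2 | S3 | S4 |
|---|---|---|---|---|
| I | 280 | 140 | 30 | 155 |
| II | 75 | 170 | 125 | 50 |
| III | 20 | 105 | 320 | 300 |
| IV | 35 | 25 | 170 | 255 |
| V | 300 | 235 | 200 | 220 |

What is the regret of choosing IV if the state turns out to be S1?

265

Best payoff under S1 is 300.
Regret = 300 − 35 = 265.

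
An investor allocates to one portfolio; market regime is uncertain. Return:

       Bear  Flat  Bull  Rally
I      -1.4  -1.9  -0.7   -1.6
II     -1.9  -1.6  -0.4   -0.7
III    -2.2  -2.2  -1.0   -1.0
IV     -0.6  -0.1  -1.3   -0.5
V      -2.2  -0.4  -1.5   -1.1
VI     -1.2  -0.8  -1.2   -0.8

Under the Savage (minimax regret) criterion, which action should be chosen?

VI

Column bests: Bear=-0.6, Flat=-0.1, Bull=-0.4, Rally=-0.5.
I regrets: 0.8, 1.8, 0.3, 1.1 → max 1.8
II regrets: 1.3, 1.5, 0.0, 0.2 → max 1.5
III regrets: 1.6, 2.1, 0.6, 0.5 → max 2.1
IV regrets: 0.0, 0.0, 0.9, 0.0 → max 0.9
V regrets: 1.6, 0.3, 1.1, 0.6 → max 1.6
VI regrets: 0.6, 0.7, 0.8, 0.3 → max 0.8
Smallest max regret = 0.8 → VI.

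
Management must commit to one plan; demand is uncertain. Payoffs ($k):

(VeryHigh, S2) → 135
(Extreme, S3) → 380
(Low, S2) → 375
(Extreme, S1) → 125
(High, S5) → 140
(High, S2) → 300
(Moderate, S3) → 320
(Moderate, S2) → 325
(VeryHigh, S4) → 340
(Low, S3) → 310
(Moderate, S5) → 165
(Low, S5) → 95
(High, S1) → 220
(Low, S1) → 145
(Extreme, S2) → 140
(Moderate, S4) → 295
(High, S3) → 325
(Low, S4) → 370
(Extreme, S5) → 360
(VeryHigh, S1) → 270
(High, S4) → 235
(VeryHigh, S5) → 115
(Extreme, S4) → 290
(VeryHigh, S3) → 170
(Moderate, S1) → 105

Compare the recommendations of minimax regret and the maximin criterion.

Column bests: S1=270, S2=375, S3=380, S4=370, S5=360.
Low regrets: 125, 0, 70, 0, 265 → max 265
Moderate regrets: 165, 50, 60, 75, 195 → max 195
High regrets: 50, 75, 55, 135, 220 → max 220
VeryHigh regrets: 0, 240, 210, 30, 245 → max 245
Extreme regrets: 145, 235, 0, 80, 0 → max 235
Smallest max regret = 195 → Moderate.
Row minima: Low=95, Moderate=105, High=140, VeryHigh=115, Extreme=125
Best worst-case = 140 → High.

minimax regret → Moderate; maximin → High (disagree)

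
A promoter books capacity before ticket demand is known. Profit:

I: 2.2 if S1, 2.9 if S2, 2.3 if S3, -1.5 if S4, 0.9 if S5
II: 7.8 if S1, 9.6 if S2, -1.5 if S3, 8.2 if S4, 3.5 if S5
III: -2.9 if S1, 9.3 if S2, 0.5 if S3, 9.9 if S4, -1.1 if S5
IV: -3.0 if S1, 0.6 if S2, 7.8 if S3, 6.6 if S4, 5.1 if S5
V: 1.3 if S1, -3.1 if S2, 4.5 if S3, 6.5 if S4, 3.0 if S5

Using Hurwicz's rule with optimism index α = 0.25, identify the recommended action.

II

I: 0.25·2.9 + 0.75·(-1.5) = -0.4
II: 0.25·9.6 + 0.75·(-1.5) = 1.275
III: 0.25·9.9 + 0.75·(-2.9) = 0.3
IV: 0.25·7.8 + 0.75·(-3.0) = -0.3
V: 0.25·6.5 + 0.75·(-3.1) = -0.7
Highest Hurwicz score = 1.275 → II.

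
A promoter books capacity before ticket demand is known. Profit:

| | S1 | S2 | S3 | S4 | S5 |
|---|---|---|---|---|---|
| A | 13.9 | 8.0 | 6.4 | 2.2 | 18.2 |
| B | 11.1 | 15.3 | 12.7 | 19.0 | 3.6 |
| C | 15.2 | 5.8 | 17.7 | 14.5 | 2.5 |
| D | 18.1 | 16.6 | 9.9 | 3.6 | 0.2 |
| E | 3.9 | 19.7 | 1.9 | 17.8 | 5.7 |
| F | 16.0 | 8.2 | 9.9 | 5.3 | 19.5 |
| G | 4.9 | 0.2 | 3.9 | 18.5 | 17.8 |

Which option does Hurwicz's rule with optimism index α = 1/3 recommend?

F

A: 1/3·18.2 + 2/3·2.2 = 113/15
B: 1/3·19.0 + 2/3·3.6 = 131/15
C: 1/3·17.7 + 2/3·2.5 = 227/30
D: 1/3·18.1 + 2/3·0.2 = 37/6
E: 1/3·19.7 + 2/3·1.9 = 47/6
F: 1/3·19.5 + 2/3·5.3 = 301/30
G: 1/3·18.5 + 2/3·0.2 = 6.3
Highest Hurwicz score = 301/30 → F.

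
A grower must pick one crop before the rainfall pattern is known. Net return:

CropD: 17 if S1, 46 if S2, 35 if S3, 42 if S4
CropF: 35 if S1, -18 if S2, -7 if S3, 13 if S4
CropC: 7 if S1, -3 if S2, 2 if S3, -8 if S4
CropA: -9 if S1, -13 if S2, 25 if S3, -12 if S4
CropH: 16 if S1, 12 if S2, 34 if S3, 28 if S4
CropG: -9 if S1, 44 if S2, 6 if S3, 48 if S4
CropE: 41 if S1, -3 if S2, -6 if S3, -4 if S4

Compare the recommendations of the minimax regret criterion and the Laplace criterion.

Column bests: S1=41, S2=46, S3=35, S4=48.
CropD regrets: 24, 0, 0, 6 → max 24
CropF regrets: 6, 64, 42, 35 → max 64
CropC regrets: 34, 49, 33, 56 → max 56
CropA regrets: 50, 59, 10, 60 → max 60
CropH regrets: 25, 34, 1, 20 → max 34
CropG regrets: 50, 2, 29, 0 → max 50
CropE regrets: 0, 49, 41, 52 → max 52
Smallest max regret = 24 → CropD.
Row averages: CropD=35, CropF=5.75, CropC=-0.5, CropA=-2.25, CropH=22.5, CropG=22.25, CropE=7
Highest average = 35 → CropD.

minimax regret → CropD; laplace → CropD (agree)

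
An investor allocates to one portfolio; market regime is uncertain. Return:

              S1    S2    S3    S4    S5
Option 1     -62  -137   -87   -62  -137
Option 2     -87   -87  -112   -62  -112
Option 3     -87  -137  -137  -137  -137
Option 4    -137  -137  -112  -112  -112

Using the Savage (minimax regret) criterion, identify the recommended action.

Column bests: S1=-62, S2=-87, S3=-87, S4=-62, S5=-112.
Option 1 regrets: 0, 50, 0, 0, 25 → max 50
Option 2 regrets: 25, 0, 25, 0, 0 → max 25
Option 3 regrets: 25, 50, 50, 75, 25 → max 75
Option 4 regrets: 75, 50, 25, 50, 0 → max 75
Smallest max regret = 25 → Option 2.

Option 2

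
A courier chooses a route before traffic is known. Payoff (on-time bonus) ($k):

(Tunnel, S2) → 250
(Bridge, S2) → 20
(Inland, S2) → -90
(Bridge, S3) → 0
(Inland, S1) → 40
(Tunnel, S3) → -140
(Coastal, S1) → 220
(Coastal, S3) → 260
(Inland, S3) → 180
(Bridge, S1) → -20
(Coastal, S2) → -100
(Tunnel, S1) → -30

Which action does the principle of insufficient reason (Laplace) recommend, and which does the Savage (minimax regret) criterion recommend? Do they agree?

laplace → Coastal; minimax regret → Bridge (disagree)

Row averages: Bridge=0, Tunnel=80/3, Coastal=380/3, Inland=130/3
Highest average = 380/3 → Coastal.
Column bests: S1=220, S2=250, S3=260.
Bridge regrets: 240, 230, 260 → max 260
Tunnel regrets: 250, 0, 400 → max 400
Coastal regrets: 0, 350, 0 → max 350
Inland regrets: 180, 340, 80 → max 340
Smallest max regret = 260 → Bridge.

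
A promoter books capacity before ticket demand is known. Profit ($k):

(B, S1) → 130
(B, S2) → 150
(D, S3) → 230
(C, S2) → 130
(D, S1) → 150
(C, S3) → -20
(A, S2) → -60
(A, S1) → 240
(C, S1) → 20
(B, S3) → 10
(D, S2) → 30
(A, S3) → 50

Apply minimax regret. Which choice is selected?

D

Column bests: S1=240, S2=150, S3=230.
A regrets: 0, 210, 180 → max 210
B regrets: 110, 0, 220 → max 220
C regrets: 220, 20, 250 → max 250
D regrets: 90, 120, 0 → max 120
Smallest max regret = 120 → D.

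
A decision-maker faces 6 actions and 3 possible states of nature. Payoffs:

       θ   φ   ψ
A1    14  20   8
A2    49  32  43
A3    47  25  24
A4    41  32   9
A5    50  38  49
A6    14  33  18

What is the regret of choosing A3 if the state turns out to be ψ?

25

Best payoff under ψ is 49.
Regret = 49 − 24 = 25.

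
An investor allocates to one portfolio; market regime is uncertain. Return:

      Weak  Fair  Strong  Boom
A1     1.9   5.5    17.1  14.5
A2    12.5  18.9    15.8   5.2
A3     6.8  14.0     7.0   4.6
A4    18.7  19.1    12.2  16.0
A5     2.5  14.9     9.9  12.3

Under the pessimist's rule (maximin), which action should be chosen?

A4

Row minima: A1=1.9, A2=5.2, A3=4.6, A4=12.2, A5=2.5
Best worst-case = 12.2 → A4.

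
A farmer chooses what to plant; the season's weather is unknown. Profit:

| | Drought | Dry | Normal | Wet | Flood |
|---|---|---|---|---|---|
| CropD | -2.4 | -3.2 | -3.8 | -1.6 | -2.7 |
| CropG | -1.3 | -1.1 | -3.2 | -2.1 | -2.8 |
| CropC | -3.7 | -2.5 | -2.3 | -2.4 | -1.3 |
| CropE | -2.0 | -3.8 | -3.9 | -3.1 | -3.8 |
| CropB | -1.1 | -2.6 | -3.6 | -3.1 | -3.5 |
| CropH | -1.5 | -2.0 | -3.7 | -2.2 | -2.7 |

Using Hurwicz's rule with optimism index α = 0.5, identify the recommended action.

CropG

CropD: 0.5·(-1.6) + 0.5·(-3.8) = -2.7
CropG: 0.5·(-1.1) + 0.5·(-3.2) = -2.15
CropC: 0.5·(-1.3) + 0.5·(-3.7) = -2.5
CropE: 0.5·(-2.0) + 0.5·(-3.9) = -2.95
CropB: 0.5·(-1.1) + 0.5·(-3.6) = -2.35
CropH: 0.5·(-1.5) + 0.5·(-3.7) = -2.6
Highest Hurwicz score = -2.15 → CropG.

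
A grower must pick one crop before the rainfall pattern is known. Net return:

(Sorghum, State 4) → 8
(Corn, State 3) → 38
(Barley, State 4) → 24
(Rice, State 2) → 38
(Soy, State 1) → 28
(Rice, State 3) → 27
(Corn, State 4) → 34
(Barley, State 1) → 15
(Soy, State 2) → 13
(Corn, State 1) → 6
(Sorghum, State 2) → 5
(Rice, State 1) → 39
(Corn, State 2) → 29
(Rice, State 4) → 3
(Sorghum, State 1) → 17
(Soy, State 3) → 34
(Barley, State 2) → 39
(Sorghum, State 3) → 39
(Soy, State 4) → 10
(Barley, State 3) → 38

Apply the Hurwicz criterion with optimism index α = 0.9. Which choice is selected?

Soy: 0.9·34 + 0.1·10 = 31.6
Sorghum: 0.9·39 + 0.1·5 = 35.6
Corn: 0.9·38 + 0.1·6 = 34.8
Barley: 0.9·39 + 0.1·15 = 36.6
Rice: 0.9·39 + 0.1·3 = 35.4
Highest Hurwicz score = 36.6 → Barley.

Barley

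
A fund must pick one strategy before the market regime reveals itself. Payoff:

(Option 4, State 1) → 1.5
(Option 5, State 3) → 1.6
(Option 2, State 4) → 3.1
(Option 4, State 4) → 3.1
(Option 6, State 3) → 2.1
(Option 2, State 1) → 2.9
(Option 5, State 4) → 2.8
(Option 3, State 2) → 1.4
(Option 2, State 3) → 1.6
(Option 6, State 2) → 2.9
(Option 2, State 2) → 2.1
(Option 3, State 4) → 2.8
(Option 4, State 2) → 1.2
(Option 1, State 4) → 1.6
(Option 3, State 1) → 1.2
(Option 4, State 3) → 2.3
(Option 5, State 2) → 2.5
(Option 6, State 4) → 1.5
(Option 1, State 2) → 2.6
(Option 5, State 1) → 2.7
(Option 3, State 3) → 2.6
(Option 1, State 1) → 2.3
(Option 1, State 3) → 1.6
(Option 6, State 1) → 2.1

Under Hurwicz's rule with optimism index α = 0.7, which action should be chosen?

Option 2

Option 1: 0.7·2.6 + 0.3·1.6 = 2.3
Option 2: 0.7·3.1 + 0.3·1.6 = 2.65
Option 3: 0.7·2.8 + 0.3·1.2 = 2.32
Option 4: 0.7·3.1 + 0.3·1.2 = 2.53
Option 5: 0.7·2.8 + 0.3·1.6 = 2.44
Option 6: 0.7·2.9 + 0.3·1.5 = 2.48
Highest Hurwicz score = 2.65 → Option 2.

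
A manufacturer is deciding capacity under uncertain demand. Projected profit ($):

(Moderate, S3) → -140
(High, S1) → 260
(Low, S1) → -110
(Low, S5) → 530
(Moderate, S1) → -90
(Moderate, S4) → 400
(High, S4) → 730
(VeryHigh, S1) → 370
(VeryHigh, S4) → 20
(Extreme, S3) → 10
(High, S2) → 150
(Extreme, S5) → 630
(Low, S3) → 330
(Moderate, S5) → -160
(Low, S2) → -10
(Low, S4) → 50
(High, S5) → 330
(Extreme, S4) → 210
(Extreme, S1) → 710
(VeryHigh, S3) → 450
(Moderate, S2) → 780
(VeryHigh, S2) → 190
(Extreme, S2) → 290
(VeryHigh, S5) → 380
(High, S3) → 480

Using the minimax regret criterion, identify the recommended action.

Column bests: S1=710, S2=780, S3=480, S4=730, S5=630.
Low regrets: 820, 790, 150, 680, 100 → max 820
Moderate regrets: 800, 0, 620, 330, 790 → max 800
High regrets: 450, 630, 0, 0, 300 → max 630
VeryHigh regrets: 340, 590, 30, 710, 250 → max 710
Extreme regrets: 0, 490, 470, 520, 0 → max 520
Smallest max regret = 520 → Extreme.

Extreme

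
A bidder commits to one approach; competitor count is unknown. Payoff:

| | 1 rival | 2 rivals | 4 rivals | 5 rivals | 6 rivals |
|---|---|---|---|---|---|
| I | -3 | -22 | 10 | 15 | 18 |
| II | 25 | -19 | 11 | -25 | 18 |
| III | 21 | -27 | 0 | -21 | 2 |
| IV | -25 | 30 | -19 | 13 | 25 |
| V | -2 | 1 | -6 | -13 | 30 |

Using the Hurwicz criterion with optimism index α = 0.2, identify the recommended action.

V

I: 0.2·18 + 0.8·(-22) = -14
II: 0.2·25 + 0.8·(-25) = -15
III: 0.2·21 + 0.8·(-27) = -17.4
IV: 0.2·30 + 0.8·(-25) = -14
V: 0.2·30 + 0.8·(-13) = -4.4
Highest Hurwicz score = -4.4 → V.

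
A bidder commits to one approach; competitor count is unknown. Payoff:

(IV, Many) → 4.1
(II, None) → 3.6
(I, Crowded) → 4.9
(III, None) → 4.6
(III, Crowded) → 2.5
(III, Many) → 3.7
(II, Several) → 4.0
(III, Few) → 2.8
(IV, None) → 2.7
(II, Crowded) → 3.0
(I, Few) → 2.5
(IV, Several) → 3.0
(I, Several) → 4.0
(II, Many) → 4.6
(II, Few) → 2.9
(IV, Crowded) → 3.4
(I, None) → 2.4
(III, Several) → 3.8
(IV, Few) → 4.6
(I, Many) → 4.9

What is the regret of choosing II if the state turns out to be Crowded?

1.9

Best payoff under Crowded is 4.9.
Regret = 4.9 − 3.0 = 1.9.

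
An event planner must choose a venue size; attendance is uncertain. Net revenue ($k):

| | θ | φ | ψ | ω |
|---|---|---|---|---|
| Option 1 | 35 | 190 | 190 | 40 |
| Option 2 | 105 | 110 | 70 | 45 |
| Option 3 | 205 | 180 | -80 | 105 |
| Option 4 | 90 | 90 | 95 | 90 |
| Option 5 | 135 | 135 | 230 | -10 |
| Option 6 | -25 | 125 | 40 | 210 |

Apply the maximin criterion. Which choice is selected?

Row minima: Option 1=35, Option 2=45, Option 3=-80, Option 4=90, Option 5=-10, Option 6=-25
Best worst-case = 90 → Option 4.

Option 4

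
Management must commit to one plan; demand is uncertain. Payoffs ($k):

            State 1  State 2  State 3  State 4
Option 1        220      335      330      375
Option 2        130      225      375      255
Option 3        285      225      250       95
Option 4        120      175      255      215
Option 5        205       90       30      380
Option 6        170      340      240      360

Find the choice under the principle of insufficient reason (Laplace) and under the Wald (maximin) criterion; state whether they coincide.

Row averages: Option 1=315, Option 2=246.25, Option 3=213.75, Option 4=191.25, Option 5=176.25, Option 6=277.5
Highest average = 315 → Option 1.
Row minima: Option 1=220, Option 2=130, Option 3=95, Option 4=120, Option 5=30, Option 6=170
Best worst-case = 220 → Option 1.

laplace → Option 1; maximin → Option 1 (agree)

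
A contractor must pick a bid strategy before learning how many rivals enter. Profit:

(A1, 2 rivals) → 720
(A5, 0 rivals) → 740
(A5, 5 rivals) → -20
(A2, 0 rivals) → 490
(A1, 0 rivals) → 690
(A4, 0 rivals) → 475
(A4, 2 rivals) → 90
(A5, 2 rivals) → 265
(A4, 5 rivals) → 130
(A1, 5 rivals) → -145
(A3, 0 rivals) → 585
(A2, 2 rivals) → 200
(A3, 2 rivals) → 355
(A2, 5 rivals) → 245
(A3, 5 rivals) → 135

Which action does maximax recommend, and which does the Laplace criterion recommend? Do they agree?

Row maxima: A1=720, A2=490, A3=585, A4=475, A5=740
Best best-case = 740 → A5.
Row averages: A1=1265/3, A2=935/3, A3=1075/3, A4=695/3, A5=985/3
Highest average = 1265/3 → A1.

maximax → A5; laplace → A1 (disagree)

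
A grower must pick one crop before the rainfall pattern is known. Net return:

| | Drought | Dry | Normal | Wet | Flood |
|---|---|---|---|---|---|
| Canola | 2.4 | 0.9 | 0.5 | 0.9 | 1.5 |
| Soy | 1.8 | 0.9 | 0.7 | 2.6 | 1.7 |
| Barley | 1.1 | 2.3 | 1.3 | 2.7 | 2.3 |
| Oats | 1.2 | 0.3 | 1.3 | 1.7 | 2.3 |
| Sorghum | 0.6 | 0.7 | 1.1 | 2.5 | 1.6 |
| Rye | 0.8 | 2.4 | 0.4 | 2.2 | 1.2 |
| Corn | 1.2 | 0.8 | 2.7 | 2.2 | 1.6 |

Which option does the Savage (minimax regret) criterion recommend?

Column bests: Drought=2.4, Dry=2.4, Normal=2.7, Wet=2.7, Flood=2.3.
Canola regrets: 0.0, 1.5, 2.2, 1.8, 0.8 → max 2.2
Soy regrets: 0.6, 1.5, 2.0, 0.1, 0.6 → max 2.0
Barley regrets: 1.3, 0.1, 1.4, 0.0, 0.0 → max 1.4
Oats regrets: 1.2, 2.1, 1.4, 1.0, 0.0 → max 2.1
Sorghum regrets: 1.8, 1.7, 1.6, 0.2, 0.7 → max 1.8
Rye regrets: 1.6, 0.0, 2.3, 0.5, 1.1 → max 2.3
Corn regrets: 1.2, 1.6, 0.0, 0.5, 0.7 → max 1.6
Smallest max regret = 1.4 → Barley.

Barley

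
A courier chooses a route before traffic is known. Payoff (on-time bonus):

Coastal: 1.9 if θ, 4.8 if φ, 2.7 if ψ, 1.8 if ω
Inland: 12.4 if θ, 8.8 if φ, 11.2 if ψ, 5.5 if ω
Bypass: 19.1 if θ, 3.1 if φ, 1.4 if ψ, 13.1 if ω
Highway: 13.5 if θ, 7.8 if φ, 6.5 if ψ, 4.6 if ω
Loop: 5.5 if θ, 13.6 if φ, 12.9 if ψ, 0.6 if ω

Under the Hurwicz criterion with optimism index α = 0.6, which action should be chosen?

Coastal: 0.6·4.8 + 0.4·1.8 = 3.6
Inland: 0.6·12.4 + 0.4·5.5 = 9.64
Bypass: 0.6·19.1 + 0.4·1.4 = 12.02
Highway: 0.6·13.5 + 0.4·4.6 = 9.94
Loop: 0.6·13.6 + 0.4·0.6 = 8.4
Highest Hurwicz score = 12.02 → Bypass.

Bypass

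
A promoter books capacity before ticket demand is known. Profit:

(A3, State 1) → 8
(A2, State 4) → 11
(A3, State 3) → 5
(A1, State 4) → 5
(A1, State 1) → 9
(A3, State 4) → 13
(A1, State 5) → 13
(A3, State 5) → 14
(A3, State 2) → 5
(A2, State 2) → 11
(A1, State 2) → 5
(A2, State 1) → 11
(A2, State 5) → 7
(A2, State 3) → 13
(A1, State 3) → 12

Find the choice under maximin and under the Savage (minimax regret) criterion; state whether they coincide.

maximin → A2; minimax regret → A2 (agree)

Row minima: A1=5, A2=7, A3=5
Best worst-case = 7 → A2.
Column bests: State 1=11, State 2=11, State 3=13, State 4=13, State 5=14.
A1 regrets: 2, 6, 1, 8, 1 → max 8
A2 regrets: 0, 0, 0, 2, 7 → max 7
A3 regrets: 3, 6, 8, 0, 0 → max 8
Smallest max regret = 7 → A2.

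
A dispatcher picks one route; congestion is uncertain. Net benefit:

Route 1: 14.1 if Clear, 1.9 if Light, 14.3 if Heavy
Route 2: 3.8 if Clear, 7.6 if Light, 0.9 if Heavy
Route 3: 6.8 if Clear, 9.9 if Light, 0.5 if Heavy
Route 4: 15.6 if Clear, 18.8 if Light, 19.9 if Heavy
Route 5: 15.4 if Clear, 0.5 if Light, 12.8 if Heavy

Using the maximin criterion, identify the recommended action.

Row minima: Route 1=1.9, Route 2=0.9, Route 3=0.5, Route 4=15.6, Route 5=0.5
Best worst-case = 15.6 → Route 4.

Route 4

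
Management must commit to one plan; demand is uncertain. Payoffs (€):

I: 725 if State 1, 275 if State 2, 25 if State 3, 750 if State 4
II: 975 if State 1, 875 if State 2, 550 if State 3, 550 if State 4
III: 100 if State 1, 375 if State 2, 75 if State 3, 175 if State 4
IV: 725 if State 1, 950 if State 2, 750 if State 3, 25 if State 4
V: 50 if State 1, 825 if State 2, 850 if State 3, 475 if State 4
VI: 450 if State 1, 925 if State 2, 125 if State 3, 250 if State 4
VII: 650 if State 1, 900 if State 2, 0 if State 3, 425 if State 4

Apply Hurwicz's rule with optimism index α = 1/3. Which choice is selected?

I: 1/3·750 + 2/3·25 = 800/3
II: 1/3·975 + 2/3·550 = 2075/3
III: 1/3·375 + 2/3·75 = 175
IV: 1/3·950 + 2/3·25 = 1000/3
V: 1/3·850 + 2/3·50 = 950/3
VI: 1/3·925 + 2/3·125 = 1175/3
VII: 1/3·900 + 2/3·0 = 300
Highest Hurwicz score = 2075/3 → II.

II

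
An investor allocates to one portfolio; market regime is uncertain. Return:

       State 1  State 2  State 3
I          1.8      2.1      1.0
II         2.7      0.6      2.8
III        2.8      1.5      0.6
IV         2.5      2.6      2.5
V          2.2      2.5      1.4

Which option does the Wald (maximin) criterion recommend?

IV

Row minima: I=1.0, II=0.6, III=0.6, IV=2.5, V=1.4
Best worst-case = 2.5 → IV.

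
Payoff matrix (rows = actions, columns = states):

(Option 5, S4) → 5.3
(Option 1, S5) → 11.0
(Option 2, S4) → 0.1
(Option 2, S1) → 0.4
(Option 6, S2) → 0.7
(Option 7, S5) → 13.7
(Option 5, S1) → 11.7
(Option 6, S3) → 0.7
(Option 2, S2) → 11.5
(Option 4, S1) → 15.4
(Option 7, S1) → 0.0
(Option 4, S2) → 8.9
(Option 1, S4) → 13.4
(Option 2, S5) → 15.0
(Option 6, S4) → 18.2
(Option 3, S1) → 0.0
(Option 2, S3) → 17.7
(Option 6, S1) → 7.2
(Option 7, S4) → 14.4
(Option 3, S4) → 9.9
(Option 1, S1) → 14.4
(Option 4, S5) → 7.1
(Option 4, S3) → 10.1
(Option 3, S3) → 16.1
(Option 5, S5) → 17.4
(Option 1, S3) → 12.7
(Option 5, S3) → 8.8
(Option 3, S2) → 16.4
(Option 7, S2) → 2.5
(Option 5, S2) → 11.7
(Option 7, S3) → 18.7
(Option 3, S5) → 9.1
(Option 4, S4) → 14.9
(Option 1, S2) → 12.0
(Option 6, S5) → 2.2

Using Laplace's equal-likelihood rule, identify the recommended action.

Option 1

Row averages: Option 1=12.7, Option 2=8.94, Option 3=10.3, Option 4=11.28, Option 5=10.98, Option 6=5.8, Option 7=9.86
Highest average = 12.7 → Option 1.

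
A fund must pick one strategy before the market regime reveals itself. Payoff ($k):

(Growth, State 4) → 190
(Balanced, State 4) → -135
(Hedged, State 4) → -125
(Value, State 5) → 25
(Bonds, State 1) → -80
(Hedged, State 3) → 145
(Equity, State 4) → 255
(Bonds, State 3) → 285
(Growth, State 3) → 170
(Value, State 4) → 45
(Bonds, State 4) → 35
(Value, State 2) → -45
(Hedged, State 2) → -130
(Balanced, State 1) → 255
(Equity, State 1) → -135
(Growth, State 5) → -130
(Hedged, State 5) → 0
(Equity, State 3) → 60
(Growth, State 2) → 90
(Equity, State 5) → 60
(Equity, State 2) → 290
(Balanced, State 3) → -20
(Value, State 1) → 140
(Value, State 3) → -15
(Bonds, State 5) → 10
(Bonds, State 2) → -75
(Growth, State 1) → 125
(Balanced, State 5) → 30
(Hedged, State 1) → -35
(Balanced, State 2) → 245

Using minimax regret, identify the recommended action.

Column bests: State 1=255, State 2=290, State 3=285, State 4=255, State 5=60.
Bonds regrets: 335, 365, 0, 220, 50 → max 365
Equity regrets: 390, 0, 225, 0, 0 → max 390
Balanced regrets: 0, 45, 305, 390, 30 → max 390
Growth regrets: 130, 200, 115, 65, 190 → max 200
Value regrets: 115, 335, 300, 210, 35 → max 335
Hedged regrets: 290, 420, 140, 380, 60 → max 420
Smallest max regret = 200 → Growth.

Growth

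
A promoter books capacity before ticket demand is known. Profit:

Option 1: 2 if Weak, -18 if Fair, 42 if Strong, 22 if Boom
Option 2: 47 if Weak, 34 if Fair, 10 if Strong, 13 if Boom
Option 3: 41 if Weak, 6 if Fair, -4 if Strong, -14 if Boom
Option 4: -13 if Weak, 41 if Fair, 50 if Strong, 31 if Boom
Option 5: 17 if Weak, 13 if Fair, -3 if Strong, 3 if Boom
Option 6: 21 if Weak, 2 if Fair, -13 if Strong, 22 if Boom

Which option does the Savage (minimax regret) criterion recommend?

Option 2

Column bests: Weak=47, Fair=41, Strong=50, Boom=31.
Option 1 regrets: 45, 59, 8, 9 → max 59
Option 2 regrets: 0, 7, 40, 18 → max 40
Option 3 regrets: 6, 35, 54, 45 → max 54
Option 4 regrets: 60, 0, 0, 0 → max 60
Option 5 regrets: 30, 28, 53, 28 → max 53
Option 6 regrets: 26, 39, 63, 9 → max 63
Smallest max regret = 40 → Option 2.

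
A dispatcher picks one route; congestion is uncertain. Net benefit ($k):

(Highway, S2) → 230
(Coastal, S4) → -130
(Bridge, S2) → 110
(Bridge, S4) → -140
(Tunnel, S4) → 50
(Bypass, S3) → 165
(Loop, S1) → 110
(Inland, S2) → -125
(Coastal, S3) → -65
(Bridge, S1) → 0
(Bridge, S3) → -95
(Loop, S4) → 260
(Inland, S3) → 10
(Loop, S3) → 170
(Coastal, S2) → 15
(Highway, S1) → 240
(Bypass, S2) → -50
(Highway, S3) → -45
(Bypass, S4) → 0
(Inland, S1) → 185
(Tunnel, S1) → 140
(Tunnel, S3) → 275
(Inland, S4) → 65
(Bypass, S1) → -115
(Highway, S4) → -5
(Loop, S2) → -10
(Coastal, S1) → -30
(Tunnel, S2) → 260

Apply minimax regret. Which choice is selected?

Column bests: S1=240, S2=260, S3=275, S4=260.
Highway regrets: 0, 30, 320, 265 → max 320
Bypass regrets: 355, 310, 110, 260 → max 355
Bridge regrets: 240, 150, 370, 400 → max 400
Inland regrets: 55, 385, 265, 195 → max 385
Tunnel regrets: 100, 0, 0, 210 → max 210
Coastal regrets: 270, 245, 340, 390 → max 390
Loop regrets: 130, 270, 105, 0 → max 270
Smallest max regret = 210 → Tunnel.

Tunnel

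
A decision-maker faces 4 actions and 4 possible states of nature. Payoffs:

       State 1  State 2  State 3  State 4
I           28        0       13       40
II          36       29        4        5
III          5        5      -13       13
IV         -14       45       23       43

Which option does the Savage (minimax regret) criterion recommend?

II

Column bests: State 1=36, State 2=45, State 3=23, State 4=43.
I regrets: 8, 45, 10, 3 → max 45
II regrets: 0, 16, 19, 38 → max 38
III regrets: 31, 40, 36, 30 → max 40
IV regrets: 50, 0, 0, 0 → max 50
Smallest max regret = 38 → II.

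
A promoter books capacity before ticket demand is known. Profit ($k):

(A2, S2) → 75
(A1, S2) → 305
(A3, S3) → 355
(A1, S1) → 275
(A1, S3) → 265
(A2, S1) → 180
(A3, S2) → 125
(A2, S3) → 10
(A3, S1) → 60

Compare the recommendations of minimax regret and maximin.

Column bests: S1=275, S2=305, S3=355.
A1 regrets: 0, 0, 90 → max 90
A2 regrets: 95, 230, 345 → max 345
A3 regrets: 215, 180, 0 → max 215
Smallest max regret = 90 → A1.
Row minima: A1=265, A2=10, A3=60
Best worst-case = 265 → A1.

minimax regret → A1; maximin → A1 (agree)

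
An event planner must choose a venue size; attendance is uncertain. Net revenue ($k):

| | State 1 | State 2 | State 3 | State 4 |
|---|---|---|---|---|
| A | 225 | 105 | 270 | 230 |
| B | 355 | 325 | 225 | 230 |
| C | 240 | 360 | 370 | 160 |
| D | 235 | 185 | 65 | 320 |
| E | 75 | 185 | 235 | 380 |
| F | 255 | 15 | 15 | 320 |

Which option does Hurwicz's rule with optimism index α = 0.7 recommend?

B

A: 0.7·270 + 0.3·105 = 220.5
B: 0.7·355 + 0.3·225 = 316
C: 0.7·370 + 0.3·160 = 307
D: 0.7·320 + 0.3·65 = 243.5
E: 0.7·380 + 0.3·75 = 288.5
F: 0.7·320 + 0.3·15 = 228.5
Highest Hurwicz score = 316 → B.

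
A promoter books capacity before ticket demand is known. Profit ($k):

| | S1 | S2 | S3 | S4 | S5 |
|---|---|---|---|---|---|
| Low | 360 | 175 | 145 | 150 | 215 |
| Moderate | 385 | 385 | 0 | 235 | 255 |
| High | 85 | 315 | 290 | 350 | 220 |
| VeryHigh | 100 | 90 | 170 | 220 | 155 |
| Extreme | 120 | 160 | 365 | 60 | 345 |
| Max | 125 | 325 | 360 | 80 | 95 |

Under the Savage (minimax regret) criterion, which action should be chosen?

Column bests: S1=385, S2=385, S3=365, S4=350, S5=345.
Low regrets: 25, 210, 220, 200, 130 → max 220
Moderate regrets: 0, 0, 365, 115, 90 → max 365
High regrets: 300, 70, 75, 0, 125 → max 300
VeryHigh regrets: 285, 295, 195, 130, 190 → max 295
Extreme regrets: 265, 225, 0, 290, 0 → max 290
Max regrets: 260, 60, 5, 270, 250 → max 270
Smallest max regret = 220 → Low.

Low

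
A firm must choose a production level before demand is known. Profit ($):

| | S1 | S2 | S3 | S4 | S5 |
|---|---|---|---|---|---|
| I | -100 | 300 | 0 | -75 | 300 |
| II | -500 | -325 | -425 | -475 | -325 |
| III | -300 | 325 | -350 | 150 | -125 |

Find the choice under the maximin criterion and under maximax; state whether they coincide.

maximin → I; maximax → III (disagree)

Row minima: I=-100, II=-500, III=-350
Best worst-case = -100 → I.
Row maxima: I=300, II=-325, III=325
Best best-case = 325 → III.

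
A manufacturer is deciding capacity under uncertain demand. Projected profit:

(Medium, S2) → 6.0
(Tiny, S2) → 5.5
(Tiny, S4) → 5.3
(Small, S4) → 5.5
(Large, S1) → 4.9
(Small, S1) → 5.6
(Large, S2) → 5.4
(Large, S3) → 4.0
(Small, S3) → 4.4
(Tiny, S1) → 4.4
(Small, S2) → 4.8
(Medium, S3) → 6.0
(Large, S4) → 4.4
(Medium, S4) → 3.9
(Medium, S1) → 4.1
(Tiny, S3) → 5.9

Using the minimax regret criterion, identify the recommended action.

Column bests: S1=5.6, S2=6.0, S3=6.0, S4=5.5.
Tiny regrets: 1.2, 0.5, 0.1, 0.2 → max 1.2
Small regrets: 0.0, 1.2, 1.6, 0.0 → max 1.6
Medium regrets: 1.5, 0.0, 0.0, 1.6 → max 1.6
Large regrets: 0.7, 0.6, 2.0, 1.1 → max 2.0
Smallest max regret = 1.2 → Tiny.

Tiny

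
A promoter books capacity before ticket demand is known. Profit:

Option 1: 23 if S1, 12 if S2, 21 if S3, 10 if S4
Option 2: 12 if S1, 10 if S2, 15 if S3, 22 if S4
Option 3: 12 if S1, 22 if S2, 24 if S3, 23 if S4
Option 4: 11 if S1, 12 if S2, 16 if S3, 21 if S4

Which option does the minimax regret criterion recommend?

Column bests: S1=23, S2=22, S3=24, S4=23.
Option 1 regrets: 0, 10, 3, 13 → max 13
Option 2 regrets: 11, 12, 9, 1 → max 12
Option 3 regrets: 11, 0, 0, 0 → max 11
Option 4 regrets: 12, 10, 8, 2 → max 12
Smallest max regret = 11 → Option 3.

Option 3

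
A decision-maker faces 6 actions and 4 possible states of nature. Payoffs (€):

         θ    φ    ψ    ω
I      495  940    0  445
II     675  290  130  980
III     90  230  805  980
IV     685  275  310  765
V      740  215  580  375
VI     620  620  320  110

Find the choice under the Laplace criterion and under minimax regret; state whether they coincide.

Row averages: I=470, II=518.75, III=526.25, IV=508.75, V=477.5, VI=417.5
Highest average = 526.25 → III.
Column bests: θ=740, φ=940, ψ=805, ω=980.
I regrets: 245, 0, 805, 535 → max 805
II regrets: 65, 650, 675, 0 → max 675
III regrets: 650, 710, 0, 0 → max 710
IV regrets: 55, 665, 495, 215 → max 665
V regrets: 0, 725, 225, 605 → max 725
VI regrets: 120, 320, 485, 870 → max 870
Smallest max regret = 665 → IV.

laplace → III; minimax regret → IV (disagree)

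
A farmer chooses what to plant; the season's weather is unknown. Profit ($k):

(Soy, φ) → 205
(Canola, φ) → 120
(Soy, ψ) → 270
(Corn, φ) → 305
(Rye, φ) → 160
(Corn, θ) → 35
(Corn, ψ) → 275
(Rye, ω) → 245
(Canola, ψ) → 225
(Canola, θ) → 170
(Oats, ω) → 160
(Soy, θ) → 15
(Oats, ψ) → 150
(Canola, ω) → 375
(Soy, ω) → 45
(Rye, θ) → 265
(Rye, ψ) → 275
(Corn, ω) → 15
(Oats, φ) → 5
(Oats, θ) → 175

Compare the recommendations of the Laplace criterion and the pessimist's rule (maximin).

Row averages: Soy=133.75, Canola=222.5, Rye=236.25, Oats=122.5, Corn=157.5
Highest average = 236.25 → Rye.
Row minima: Soy=15, Canola=120, Rye=160, Oats=5, Corn=15
Best worst-case = 160 → Rye.

laplace → Rye; maximin → Rye (agree)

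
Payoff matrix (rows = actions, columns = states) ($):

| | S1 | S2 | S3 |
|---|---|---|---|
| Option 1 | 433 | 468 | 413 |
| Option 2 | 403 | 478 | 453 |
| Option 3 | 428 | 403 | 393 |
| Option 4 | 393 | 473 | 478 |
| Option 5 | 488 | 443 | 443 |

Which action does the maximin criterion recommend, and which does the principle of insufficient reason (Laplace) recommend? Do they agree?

Row minima: Option 1=413, Option 2=403, Option 3=393, Option 4=393, Option 5=443
Best worst-case = 443 → Option 5.
Row averages: Option 1=438, Option 2=1334/3, Option 3=408, Option 4=448, Option 5=458
Highest average = 458 → Option 5.

maximin → Option 5; laplace → Option 5 (agree)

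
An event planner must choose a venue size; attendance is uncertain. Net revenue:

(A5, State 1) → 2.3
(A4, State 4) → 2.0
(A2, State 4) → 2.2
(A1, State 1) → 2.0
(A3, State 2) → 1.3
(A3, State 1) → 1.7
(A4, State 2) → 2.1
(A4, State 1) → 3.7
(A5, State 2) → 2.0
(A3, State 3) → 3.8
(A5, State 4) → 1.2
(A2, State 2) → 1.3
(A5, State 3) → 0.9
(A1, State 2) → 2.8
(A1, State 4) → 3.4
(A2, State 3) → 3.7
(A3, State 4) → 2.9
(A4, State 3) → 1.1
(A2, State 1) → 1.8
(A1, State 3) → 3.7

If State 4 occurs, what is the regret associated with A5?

Best payoff under State 4 is 3.4.
Regret = 3.4 − 1.2 = 2.2.

2.2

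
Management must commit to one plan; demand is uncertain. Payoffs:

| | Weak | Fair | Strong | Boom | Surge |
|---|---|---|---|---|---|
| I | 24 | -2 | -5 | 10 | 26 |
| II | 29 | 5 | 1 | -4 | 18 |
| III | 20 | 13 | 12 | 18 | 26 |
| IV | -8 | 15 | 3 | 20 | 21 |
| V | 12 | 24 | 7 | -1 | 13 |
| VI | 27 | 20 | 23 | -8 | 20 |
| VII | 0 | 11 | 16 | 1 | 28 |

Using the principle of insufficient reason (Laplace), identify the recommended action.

III

Row averages: I=10.6, II=9.8, III=17.8, IV=10.2, V=11, VI=16.4, VII=11.2
Highest average = 17.8 → III.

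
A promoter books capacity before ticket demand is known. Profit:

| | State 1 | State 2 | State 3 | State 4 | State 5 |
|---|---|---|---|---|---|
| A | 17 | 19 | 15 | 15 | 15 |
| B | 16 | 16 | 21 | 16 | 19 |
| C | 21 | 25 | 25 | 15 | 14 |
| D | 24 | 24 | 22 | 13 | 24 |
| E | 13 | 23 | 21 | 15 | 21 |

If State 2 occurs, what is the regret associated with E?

2

Best payoff under State 2 is 25.
Regret = 25 − 23 = 2.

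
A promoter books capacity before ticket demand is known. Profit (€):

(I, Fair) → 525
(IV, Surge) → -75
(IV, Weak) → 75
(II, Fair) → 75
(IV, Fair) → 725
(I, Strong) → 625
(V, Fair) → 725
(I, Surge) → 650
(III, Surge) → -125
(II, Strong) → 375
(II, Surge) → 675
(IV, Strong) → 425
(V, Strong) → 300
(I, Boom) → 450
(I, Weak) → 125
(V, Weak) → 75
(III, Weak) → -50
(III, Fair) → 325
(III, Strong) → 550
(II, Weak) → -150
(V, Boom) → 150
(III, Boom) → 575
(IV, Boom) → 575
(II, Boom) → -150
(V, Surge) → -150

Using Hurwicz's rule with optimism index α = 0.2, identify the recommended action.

I: 0.2·650 + 0.8·125 = 230
II: 0.2·675 + 0.8·(-150) = 15
III: 0.2·575 + 0.8·(-125) = 15
IV: 0.2·725 + 0.8·(-75) = 85
V: 0.2·725 + 0.8·(-150) = 25
Highest Hurwicz score = 230 → I.

I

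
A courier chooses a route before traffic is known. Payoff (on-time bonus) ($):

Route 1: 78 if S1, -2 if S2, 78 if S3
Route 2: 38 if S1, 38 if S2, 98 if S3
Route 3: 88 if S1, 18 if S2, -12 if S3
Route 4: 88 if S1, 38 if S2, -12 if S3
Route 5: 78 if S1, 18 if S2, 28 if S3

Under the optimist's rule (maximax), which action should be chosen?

Row maxima: Route 1=78, Route 2=98, Route 3=88, Route 4=88, Route 5=78
Best best-case = 98 → Route 2.

Route 2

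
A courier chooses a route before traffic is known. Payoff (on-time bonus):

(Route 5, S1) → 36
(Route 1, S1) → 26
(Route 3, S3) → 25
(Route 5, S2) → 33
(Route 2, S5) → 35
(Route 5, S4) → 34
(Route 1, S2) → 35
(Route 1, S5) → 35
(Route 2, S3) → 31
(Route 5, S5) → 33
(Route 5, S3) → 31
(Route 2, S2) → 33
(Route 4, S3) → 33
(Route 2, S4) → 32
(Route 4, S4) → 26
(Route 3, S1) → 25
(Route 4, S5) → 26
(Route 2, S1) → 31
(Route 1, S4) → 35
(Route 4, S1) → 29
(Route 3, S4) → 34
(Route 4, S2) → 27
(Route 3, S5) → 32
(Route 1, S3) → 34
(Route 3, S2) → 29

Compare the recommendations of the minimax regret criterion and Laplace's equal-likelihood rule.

minimax regret → Route 5; laplace → Route 5 (agree)

Column bests: S1=36, S2=35, S3=34, S4=35, S5=35.
Route 1 regrets: 10, 0, 0, 0, 0 → max 10
Route 2 regrets: 5, 2, 3, 3, 0 → max 5
Route 3 regrets: 11, 6, 9, 1, 3 → max 11
Route 4 regrets: 7, 8, 1, 9, 9 → max 9
Route 5 regrets: 0, 2, 3, 1, 2 → max 3
Smallest max regret = 3 → Route 5.
Row averages: Route 1=33, Route 2=32.4, Route 3=29, Route 4=28.2, Route 5=33.4
Highest average = 33.4 → Route 5.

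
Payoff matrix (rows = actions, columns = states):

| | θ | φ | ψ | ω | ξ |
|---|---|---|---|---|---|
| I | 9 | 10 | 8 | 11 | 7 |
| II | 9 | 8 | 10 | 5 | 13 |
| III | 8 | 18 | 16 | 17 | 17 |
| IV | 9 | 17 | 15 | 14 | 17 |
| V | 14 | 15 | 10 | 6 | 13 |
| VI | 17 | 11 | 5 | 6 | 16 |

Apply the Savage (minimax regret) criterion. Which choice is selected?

IV

Column bests: θ=17, φ=18, ψ=16, ω=17, ξ=17.
I regrets: 8, 8, 8, 6, 10 → max 10
II regrets: 8, 10, 6, 12, 4 → max 12
III regrets: 9, 0, 0, 0, 0 → max 9
IV regrets: 8, 1, 1, 3, 0 → max 8
V regrets: 3, 3, 6, 11, 4 → max 11
VI regrets: 0, 7, 11, 11, 1 → max 11
Smallest max regret = 8 → IV.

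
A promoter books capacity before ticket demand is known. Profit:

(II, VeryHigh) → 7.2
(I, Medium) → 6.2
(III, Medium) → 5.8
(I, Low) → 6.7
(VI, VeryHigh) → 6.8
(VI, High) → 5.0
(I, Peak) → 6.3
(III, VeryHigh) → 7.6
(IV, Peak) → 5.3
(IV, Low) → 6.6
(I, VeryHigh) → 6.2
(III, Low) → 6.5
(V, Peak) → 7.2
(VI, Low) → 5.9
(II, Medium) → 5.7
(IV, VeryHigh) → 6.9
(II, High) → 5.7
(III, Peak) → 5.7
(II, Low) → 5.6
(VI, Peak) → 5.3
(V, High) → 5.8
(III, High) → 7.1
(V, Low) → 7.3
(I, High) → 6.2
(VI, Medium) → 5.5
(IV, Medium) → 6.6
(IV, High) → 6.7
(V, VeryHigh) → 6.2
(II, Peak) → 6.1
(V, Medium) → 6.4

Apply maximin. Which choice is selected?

Row minima: I=6.2, II=5.6, III=5.7, IV=5.3, V=5.8, VI=5.0
Best worst-case = 6.2 → I.

I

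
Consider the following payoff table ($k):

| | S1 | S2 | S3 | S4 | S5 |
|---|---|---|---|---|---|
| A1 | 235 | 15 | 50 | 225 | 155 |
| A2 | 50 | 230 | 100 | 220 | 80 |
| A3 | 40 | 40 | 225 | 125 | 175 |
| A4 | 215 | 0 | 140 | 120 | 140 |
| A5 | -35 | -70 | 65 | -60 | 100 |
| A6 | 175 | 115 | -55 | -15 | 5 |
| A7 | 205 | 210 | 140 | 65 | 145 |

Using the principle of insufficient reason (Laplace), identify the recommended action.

Row averages: A1=136, A2=136, A3=121, A4=123, A5=0, A6=45, A7=153
Highest average = 153 → A7.

A7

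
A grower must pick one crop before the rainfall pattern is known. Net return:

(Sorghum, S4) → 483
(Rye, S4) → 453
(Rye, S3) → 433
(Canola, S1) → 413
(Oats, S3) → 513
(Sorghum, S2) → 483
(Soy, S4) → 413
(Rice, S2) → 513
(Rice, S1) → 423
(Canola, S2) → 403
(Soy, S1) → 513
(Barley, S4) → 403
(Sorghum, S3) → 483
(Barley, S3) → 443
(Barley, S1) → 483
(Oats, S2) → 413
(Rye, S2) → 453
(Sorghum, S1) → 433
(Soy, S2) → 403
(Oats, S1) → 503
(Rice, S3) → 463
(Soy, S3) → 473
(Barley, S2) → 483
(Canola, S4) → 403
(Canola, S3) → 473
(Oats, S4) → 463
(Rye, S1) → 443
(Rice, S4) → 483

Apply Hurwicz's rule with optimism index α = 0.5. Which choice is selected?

Rice

Soy: 0.5·513 + 0.5·403 = 458
Rice: 0.5·513 + 0.5·423 = 468
Barley: 0.5·483 + 0.5·403 = 443
Oats: 0.5·513 + 0.5·413 = 463
Canola: 0.5·473 + 0.5·403 = 438
Rye: 0.5·453 + 0.5·433 = 443
Sorghum: 0.5·483 + 0.5·433 = 458
Highest Hurwicz score = 468 → Rice.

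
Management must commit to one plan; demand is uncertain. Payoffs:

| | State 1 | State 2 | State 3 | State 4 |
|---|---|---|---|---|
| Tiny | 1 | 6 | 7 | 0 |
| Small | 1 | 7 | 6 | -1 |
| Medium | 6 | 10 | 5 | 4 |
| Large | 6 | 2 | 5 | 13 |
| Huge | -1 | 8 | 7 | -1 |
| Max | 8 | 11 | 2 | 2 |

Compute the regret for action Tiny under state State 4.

13

Best payoff under State 4 is 13.
Regret = 13 − 0 = 13.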